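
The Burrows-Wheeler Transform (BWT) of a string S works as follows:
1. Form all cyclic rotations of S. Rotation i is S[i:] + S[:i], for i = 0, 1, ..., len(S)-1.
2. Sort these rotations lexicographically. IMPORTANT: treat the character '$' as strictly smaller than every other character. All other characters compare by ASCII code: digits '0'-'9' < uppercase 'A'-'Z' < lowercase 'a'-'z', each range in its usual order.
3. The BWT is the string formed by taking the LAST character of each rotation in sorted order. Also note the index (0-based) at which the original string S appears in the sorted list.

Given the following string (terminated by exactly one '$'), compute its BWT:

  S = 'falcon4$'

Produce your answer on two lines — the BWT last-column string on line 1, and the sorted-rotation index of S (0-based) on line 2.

All 8 rotations (rotation i = S[i:]+S[:i]):
  rot[0] = falcon4$
  rot[1] = alcon4$f
  rot[2] = lcon4$fa
  rot[3] = con4$fal
  rot[4] = on4$falc
  rot[5] = n4$falco
  rot[6] = 4$falcon
  rot[7] = $falcon4
Sorted (with $ < everything):
  sorted[0] = $falcon4  (last char: '4')
  sorted[1] = 4$falcon  (last char: 'n')
  sorted[2] = alcon4$f  (last char: 'f')
  sorted[3] = con4$fal  (last char: 'l')
  sorted[4] = falcon4$  (last char: '$')
  sorted[5] = lcon4$fa  (last char: 'a')
  sorted[6] = n4$falco  (last char: 'o')
  sorted[7] = on4$falc  (last char: 'c')
Last column: 4nfl$aoc
Original string S is at sorted index 4

Answer: 4nfl$aoc
4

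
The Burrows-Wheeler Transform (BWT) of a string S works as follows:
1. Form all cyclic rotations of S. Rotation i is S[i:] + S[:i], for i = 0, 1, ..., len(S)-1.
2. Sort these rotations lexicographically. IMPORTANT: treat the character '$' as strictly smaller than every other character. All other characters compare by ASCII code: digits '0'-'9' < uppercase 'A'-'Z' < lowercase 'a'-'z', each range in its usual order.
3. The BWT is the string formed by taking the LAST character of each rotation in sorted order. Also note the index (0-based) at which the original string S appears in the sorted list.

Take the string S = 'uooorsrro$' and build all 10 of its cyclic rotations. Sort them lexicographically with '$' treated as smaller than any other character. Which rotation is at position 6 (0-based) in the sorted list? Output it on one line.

All 10 rotations (rotation i = S[i:]+S[:i]):
  rot[0] = uooorsrro$
  rot[1] = ooorsrro$u
  rot[2] = oorsrro$uo
  rot[3] = orsrro$uoo
  rot[4] = rsrro$uooo
  rot[5] = srro$uooor
  rot[6] = rro$uooors
  rot[7] = ro$uooorsr
  rot[8] = o$uooorsrr
  rot[9] = $uooorsrro
Sorted (with $ < everything):
  sorted[0] = $uooorsrro
  sorted[1] = o$uooorsrr
  sorted[2] = ooorsrro$u
  sorted[3] = oorsrro$uo
  sorted[4] = orsrro$uoo
  sorted[5] = ro$uooorsr
  sorted[6] = rro$uooors
  sorted[7] = rsrro$uooo
  sorted[8] = srro$uooor
  sorted[9] = uooorsrro$
sorted[6] = rro$uooors

Answer: rro$uooors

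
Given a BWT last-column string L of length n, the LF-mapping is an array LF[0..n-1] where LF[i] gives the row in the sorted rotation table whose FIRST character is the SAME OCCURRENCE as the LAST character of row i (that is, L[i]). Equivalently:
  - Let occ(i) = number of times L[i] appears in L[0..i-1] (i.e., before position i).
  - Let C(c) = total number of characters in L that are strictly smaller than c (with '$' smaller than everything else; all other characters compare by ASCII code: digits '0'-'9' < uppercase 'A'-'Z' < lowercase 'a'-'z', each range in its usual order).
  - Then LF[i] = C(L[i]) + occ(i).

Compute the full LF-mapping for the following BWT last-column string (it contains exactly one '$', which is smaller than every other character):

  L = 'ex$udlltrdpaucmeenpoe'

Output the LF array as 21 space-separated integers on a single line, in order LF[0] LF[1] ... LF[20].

Char counts: '$':1, 'a':1, 'c':1, 'd':2, 'e':4, 'l':2, 'm':1, 'n':1, 'o':1, 'p':2, 'r':1, 't':1, 'u':2, 'x':1
C (first-col start): C('$')=0, C('a')=1, C('c')=2, C('d')=3, C('e')=5, C('l')=9, C('m')=11, C('n')=12, C('o')=13, C('p')=14, C('r')=16, C('t')=17, C('u')=18, C('x')=20
L[0]='e': occ=0, LF[0]=C('e')+0=5+0=5
L[1]='x': occ=0, LF[1]=C('x')+0=20+0=20
L[2]='$': occ=0, LF[2]=C('$')+0=0+0=0
L[3]='u': occ=0, LF[3]=C('u')+0=18+0=18
L[4]='d': occ=0, LF[4]=C('d')+0=3+0=3
L[5]='l': occ=0, LF[5]=C('l')+0=9+0=9
L[6]='l': occ=1, LF[6]=C('l')+1=9+1=10
L[7]='t': occ=0, LF[7]=C('t')+0=17+0=17
L[8]='r': occ=0, LF[8]=C('r')+0=16+0=16
L[9]='d': occ=1, LF[9]=C('d')+1=3+1=4
L[10]='p': occ=0, LF[10]=C('p')+0=14+0=14
L[11]='a': occ=0, LF[11]=C('a')+0=1+0=1
L[12]='u': occ=1, LF[12]=C('u')+1=18+1=19
L[13]='c': occ=0, LF[13]=C('c')+0=2+0=2
L[14]='m': occ=0, LF[14]=C('m')+0=11+0=11
L[15]='e': occ=1, LF[15]=C('e')+1=5+1=6
L[16]='e': occ=2, LF[16]=C('e')+2=5+2=7
L[17]='n': occ=0, LF[17]=C('n')+0=12+0=12
L[18]='p': occ=1, LF[18]=C('p')+1=14+1=15
L[19]='o': occ=0, LF[19]=C('o')+0=13+0=13
L[20]='e': occ=3, LF[20]=C('e')+3=5+3=8

Answer: 5 20 0 18 3 9 10 17 16 4 14 1 19 2 11 6 7 12 15 13 8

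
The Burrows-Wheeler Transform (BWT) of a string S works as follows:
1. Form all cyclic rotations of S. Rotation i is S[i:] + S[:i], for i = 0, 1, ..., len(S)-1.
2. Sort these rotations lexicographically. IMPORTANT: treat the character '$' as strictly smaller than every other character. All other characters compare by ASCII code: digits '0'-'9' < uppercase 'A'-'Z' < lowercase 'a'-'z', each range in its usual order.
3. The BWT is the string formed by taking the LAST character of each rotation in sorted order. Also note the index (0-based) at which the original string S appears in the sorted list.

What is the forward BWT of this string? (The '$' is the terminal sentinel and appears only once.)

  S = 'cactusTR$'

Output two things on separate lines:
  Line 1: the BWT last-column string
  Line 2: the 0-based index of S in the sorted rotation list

Answer: RTsc$auct
4

Derivation:
All 9 rotations (rotation i = S[i:]+S[:i]):
  rot[0] = cactusTR$
  rot[1] = actusTR$c
  rot[2] = ctusTR$ca
  rot[3] = tusTR$cac
  rot[4] = usTR$cact
  rot[5] = sTR$cactu
  rot[6] = TR$cactus
  rot[7] = R$cactusT
  rot[8] = $cactusTR
Sorted (with $ < everything):
  sorted[0] = $cactusTR  (last char: 'R')
  sorted[1] = R$cactusT  (last char: 'T')
  sorted[2] = TR$cactus  (last char: 's')
  sorted[3] = actusTR$c  (last char: 'c')
  sorted[4] = cactusTR$  (last char: '$')
  sorted[5] = ctusTR$ca  (last char: 'a')
  sorted[6] = sTR$cactu  (last char: 'u')
  sorted[7] = tusTR$cac  (last char: 'c')
  sorted[8] = usTR$cact  (last char: 't')
Last column: RTsc$auct
Original string S is at sorted index 4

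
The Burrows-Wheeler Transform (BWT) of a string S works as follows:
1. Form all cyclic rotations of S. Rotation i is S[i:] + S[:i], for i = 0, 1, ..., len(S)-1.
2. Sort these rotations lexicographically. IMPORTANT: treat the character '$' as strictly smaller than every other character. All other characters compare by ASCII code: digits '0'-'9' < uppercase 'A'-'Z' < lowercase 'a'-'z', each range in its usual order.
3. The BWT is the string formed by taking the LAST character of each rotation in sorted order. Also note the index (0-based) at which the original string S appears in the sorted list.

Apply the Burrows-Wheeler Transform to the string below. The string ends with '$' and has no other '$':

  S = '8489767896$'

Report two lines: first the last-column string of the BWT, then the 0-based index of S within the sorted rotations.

Answer: 689796$7488
6

Derivation:
All 11 rotations (rotation i = S[i:]+S[:i]):
  rot[0] = 8489767896$
  rot[1] = 489767896$8
  rot[2] = 89767896$84
  rot[3] = 9767896$848
  rot[4] = 767896$8489
  rot[5] = 67896$84897
  rot[6] = 7896$848976
  rot[7] = 896$8489767
  rot[8] = 96$84897678
  rot[9] = 6$848976789
  rot[10] = $8489767896
Sorted (with $ < everything):
  sorted[0] = $8489767896  (last char: '6')
  sorted[1] = 489767896$8  (last char: '8')
  sorted[2] = 6$848976789  (last char: '9')
  sorted[3] = 67896$84897  (last char: '7')
  sorted[4] = 767896$8489  (last char: '9')
  sorted[5] = 7896$848976  (last char: '6')
  sorted[6] = 8489767896$  (last char: '$')
  sorted[7] = 896$8489767  (last char: '7')
  sorted[8] = 89767896$84  (last char: '4')
  sorted[9] = 96$84897678  (last char: '8')
  sorted[10] = 9767896$848  (last char: '8')
Last column: 689796$7488
Original string S is at sorted index 6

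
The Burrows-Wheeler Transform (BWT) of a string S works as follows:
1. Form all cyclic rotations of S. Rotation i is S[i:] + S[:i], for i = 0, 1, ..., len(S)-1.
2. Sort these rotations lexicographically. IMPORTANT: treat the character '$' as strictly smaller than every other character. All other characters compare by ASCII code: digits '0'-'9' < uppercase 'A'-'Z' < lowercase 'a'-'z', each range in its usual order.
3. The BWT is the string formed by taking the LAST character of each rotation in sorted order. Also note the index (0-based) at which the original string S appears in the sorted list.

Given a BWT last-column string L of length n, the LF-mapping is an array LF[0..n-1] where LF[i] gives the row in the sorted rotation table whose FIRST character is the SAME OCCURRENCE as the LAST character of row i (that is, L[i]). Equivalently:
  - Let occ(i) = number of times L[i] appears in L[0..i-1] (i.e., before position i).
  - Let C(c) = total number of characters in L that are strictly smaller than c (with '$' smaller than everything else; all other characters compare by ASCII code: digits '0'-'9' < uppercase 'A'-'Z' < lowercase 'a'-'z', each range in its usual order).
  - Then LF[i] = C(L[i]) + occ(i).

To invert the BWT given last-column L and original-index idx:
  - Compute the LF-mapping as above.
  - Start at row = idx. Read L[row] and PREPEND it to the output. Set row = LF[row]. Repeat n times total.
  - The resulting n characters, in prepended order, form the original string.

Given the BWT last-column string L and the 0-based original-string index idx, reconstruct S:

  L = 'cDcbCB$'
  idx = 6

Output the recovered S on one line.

LF mapping: 5 3 6 4 2 1 0
Walk LF starting at row 6, prepending L[row]:
  step 1: row=6, L[6]='$', prepend. Next row=LF[6]=0
  step 2: row=0, L[0]='c', prepend. Next row=LF[0]=5
  step 3: row=5, L[5]='B', prepend. Next row=LF[5]=1
  step 4: row=1, L[1]='D', prepend. Next row=LF[1]=3
  step 5: row=3, L[3]='b', prepend. Next row=LF[3]=4
  step 6: row=4, L[4]='C', prepend. Next row=LF[4]=2
  step 7: row=2, L[2]='c', prepend. Next row=LF[2]=6
Reversed output: cCbDBc$

Answer: cCbDBc$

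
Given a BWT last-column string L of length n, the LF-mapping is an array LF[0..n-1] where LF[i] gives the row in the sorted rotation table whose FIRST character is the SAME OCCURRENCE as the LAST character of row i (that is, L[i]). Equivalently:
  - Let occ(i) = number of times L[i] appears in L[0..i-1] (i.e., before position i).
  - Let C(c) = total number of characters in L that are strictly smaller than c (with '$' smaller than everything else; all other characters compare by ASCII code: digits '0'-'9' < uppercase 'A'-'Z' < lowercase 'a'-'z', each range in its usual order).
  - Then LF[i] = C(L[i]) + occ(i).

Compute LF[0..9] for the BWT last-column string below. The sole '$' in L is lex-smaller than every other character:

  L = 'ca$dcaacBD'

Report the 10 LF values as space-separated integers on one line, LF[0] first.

Char counts: '$':1, 'B':1, 'D':1, 'a':3, 'c':3, 'd':1
C (first-col start): C('$')=0, C('B')=1, C('D')=2, C('a')=3, C('c')=6, C('d')=9
L[0]='c': occ=0, LF[0]=C('c')+0=6+0=6
L[1]='a': occ=0, LF[1]=C('a')+0=3+0=3
L[2]='$': occ=0, LF[2]=C('$')+0=0+0=0
L[3]='d': occ=0, LF[3]=C('d')+0=9+0=9
L[4]='c': occ=1, LF[4]=C('c')+1=6+1=7
L[5]='a': occ=1, LF[5]=C('a')+1=3+1=4
L[6]='a': occ=2, LF[6]=C('a')+2=3+2=5
L[7]='c': occ=2, LF[7]=C('c')+2=6+2=8
L[8]='B': occ=0, LF[8]=C('B')+0=1+0=1
L[9]='D': occ=0, LF[9]=C('D')+0=2+0=2

Answer: 6 3 0 9 7 4 5 8 1 2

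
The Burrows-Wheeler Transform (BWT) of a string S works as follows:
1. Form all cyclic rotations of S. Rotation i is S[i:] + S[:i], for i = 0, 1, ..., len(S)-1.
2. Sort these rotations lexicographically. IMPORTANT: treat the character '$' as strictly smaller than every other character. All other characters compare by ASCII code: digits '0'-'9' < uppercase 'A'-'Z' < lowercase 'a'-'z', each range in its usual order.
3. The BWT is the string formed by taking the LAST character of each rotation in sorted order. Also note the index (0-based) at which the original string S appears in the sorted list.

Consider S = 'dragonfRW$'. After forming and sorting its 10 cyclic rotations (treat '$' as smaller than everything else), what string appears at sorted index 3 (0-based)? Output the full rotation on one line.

All 10 rotations (rotation i = S[i:]+S[:i]):
  rot[0] = dragonfRW$
  rot[1] = ragonfRW$d
  rot[2] = agonfRW$dr
  rot[3] = gonfRW$dra
  rot[4] = onfRW$drag
  rot[5] = nfRW$drago
  rot[6] = fRW$dragon
  rot[7] = RW$dragonf
  rot[8] = W$dragonfR
  rot[9] = $dragonfRW
Sorted (with $ < everything):
  sorted[0] = $dragonfRW
  sorted[1] = RW$dragonf
  sorted[2] = W$dragonfR
  sorted[3] = agonfRW$dr
  sorted[4] = dragonfRW$
  sorted[5] = fRW$dragon
  sorted[6] = gonfRW$dra
  sorted[7] = nfRW$drago
  sorted[8] = onfRW$drag
  sorted[9] = ragonfRW$d
sorted[3] = agonfRW$dr

Answer: agonfRW$dr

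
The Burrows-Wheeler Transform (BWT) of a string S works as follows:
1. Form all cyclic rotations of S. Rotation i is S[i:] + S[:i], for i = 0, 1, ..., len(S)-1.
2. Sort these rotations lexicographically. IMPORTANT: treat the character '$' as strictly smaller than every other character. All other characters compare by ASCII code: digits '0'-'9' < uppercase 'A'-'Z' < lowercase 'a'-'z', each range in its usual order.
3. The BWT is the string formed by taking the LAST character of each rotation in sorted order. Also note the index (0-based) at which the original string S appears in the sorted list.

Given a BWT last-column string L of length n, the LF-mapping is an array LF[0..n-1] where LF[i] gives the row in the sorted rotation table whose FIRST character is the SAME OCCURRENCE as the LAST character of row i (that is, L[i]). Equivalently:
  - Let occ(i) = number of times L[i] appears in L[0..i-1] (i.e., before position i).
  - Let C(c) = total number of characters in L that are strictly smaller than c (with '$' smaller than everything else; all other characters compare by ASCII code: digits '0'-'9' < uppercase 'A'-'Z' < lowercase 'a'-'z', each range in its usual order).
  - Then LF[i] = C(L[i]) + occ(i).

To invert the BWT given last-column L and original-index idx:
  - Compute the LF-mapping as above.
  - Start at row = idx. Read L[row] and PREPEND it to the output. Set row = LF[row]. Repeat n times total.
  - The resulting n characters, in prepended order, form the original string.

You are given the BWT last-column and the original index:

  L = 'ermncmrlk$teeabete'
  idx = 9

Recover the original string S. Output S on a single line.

LF mapping: 4 14 11 13 3 12 15 10 9 0 16 5 6 1 2 7 17 8
Walk LF starting at row 9, prepending L[row]:
  step 1: row=9, L[9]='$', prepend. Next row=LF[9]=0
  step 2: row=0, L[0]='e', prepend. Next row=LF[0]=4
  step 3: row=4, L[4]='c', prepend. Next row=LF[4]=3
  step 4: row=3, L[3]='n', prepend. Next row=LF[3]=13
  step 5: row=13, L[13]='a', prepend. Next row=LF[13]=1
  step 6: row=1, L[1]='r', prepend. Next row=LF[1]=14
  step 7: row=14, L[14]='b', prepend. Next row=LF[14]=2
  step 8: row=2, L[2]='m', prepend. Next row=LF[2]=11
  step 9: row=11, L[11]='e', prepend. Next row=LF[11]=5
  step 10: row=5, L[5]='m', prepend. Next row=LF[5]=12
  step 11: row=12, L[12]='e', prepend. Next row=LF[12]=6
  step 12: row=6, L[6]='r', prepend. Next row=LF[6]=15
  step 13: row=15, L[15]='e', prepend. Next row=LF[15]=7
  step 14: row=7, L[7]='l', prepend. Next row=LF[7]=10
  step 15: row=10, L[10]='t', prepend. Next row=LF[10]=16
  step 16: row=16, L[16]='t', prepend. Next row=LF[16]=17
  step 17: row=17, L[17]='e', prepend. Next row=LF[17]=8
  step 18: row=8, L[8]='k', prepend. Next row=LF[8]=9
Reversed output: kettleremembrance$

Answer: kettleremembrance$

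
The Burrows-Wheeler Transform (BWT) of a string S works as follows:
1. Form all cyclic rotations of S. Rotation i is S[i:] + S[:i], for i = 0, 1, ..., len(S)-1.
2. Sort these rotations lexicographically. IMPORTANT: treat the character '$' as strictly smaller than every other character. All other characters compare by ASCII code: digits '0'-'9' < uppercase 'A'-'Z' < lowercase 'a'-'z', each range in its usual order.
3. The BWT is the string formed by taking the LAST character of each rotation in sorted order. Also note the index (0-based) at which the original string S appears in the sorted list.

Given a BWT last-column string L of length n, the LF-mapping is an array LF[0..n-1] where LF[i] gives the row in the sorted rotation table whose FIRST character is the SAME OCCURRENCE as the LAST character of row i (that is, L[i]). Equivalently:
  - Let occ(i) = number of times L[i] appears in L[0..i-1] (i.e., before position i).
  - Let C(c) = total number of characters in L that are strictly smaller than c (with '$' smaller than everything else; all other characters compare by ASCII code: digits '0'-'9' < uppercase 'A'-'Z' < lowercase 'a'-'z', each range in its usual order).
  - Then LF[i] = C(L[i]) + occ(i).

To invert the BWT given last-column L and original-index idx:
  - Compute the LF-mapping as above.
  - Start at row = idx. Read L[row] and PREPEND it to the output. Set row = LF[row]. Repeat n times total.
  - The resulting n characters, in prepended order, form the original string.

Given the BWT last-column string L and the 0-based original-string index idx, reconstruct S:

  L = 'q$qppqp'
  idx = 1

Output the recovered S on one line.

LF mapping: 4 0 5 1 2 6 3
Walk LF starting at row 1, prepending L[row]:
  step 1: row=1, L[1]='$', prepend. Next row=LF[1]=0
  step 2: row=0, L[0]='q', prepend. Next row=LF[0]=4
  step 3: row=4, L[4]='p', prepend. Next row=LF[4]=2
  step 4: row=2, L[2]='q', prepend. Next row=LF[2]=5
  step 5: row=5, L[5]='q', prepend. Next row=LF[5]=6
  step 6: row=6, L[6]='p', prepend. Next row=LF[6]=3
  step 7: row=3, L[3]='p', prepend. Next row=LF[3]=1
Reversed output: ppqqpq$

Answer: ppqqpq$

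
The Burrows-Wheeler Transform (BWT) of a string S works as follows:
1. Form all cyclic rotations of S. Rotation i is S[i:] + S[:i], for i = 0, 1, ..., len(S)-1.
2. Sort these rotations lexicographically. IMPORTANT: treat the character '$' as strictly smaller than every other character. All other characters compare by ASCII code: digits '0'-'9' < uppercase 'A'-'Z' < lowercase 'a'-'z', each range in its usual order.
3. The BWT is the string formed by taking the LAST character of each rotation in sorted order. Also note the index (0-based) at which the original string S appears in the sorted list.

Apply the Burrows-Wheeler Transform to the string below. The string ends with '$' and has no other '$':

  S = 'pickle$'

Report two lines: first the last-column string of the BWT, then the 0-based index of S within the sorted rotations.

Answer: eilpck$
6

Derivation:
All 7 rotations (rotation i = S[i:]+S[:i]):
  rot[0] = pickle$
  rot[1] = ickle$p
  rot[2] = ckle$pi
  rot[3] = kle$pic
  rot[4] = le$pick
  rot[5] = e$pickl
  rot[6] = $pickle
Sorted (with $ < everything):
  sorted[0] = $pickle  (last char: 'e')
  sorted[1] = ckle$pi  (last char: 'i')
  sorted[2] = e$pickl  (last char: 'l')
  sorted[3] = ickle$p  (last char: 'p')
  sorted[4] = kle$pic  (last char: 'c')
  sorted[5] = le$pick  (last char: 'k')
  sorted[6] = pickle$  (last char: '$')
Last column: eilpck$
Original string S is at sorted index 6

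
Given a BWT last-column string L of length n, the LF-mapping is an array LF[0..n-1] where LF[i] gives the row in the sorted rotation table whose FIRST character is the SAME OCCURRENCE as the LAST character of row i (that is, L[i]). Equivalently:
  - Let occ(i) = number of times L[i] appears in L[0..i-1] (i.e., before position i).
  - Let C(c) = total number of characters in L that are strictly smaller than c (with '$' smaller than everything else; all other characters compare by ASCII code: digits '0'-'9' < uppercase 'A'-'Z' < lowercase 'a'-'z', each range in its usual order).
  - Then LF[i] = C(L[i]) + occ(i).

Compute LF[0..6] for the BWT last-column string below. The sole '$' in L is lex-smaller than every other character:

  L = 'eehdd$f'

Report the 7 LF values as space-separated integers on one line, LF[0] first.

Answer: 3 4 6 1 2 0 5

Derivation:
Char counts: '$':1, 'd':2, 'e':2, 'f':1, 'h':1
C (first-col start): C('$')=0, C('d')=1, C('e')=3, C('f')=5, C('h')=6
L[0]='e': occ=0, LF[0]=C('e')+0=3+0=3
L[1]='e': occ=1, LF[1]=C('e')+1=3+1=4
L[2]='h': occ=0, LF[2]=C('h')+0=6+0=6
L[3]='d': occ=0, LF[3]=C('d')+0=1+0=1
L[4]='d': occ=1, LF[4]=C('d')+1=1+1=2
L[5]='$': occ=0, LF[5]=C('$')+0=0+0=0
L[6]='f': occ=0, LF[6]=C('f')+0=5+0=5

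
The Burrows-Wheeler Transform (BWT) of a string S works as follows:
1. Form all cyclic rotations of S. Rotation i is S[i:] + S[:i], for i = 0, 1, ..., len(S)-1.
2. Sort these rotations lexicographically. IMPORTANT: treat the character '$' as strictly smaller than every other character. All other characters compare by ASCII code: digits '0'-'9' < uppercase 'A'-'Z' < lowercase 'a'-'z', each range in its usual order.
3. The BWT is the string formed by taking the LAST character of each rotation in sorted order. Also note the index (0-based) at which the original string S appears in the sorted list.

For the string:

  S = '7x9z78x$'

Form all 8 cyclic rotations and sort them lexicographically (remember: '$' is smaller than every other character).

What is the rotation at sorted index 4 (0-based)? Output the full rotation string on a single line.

Answer: 9z78x$7x

Derivation:
All 8 rotations (rotation i = S[i:]+S[:i]):
  rot[0] = 7x9z78x$
  rot[1] = x9z78x$7
  rot[2] = 9z78x$7x
  rot[3] = z78x$7x9
  rot[4] = 78x$7x9z
  rot[5] = 8x$7x9z7
  rot[6] = x$7x9z78
  rot[7] = $7x9z78x
Sorted (with $ < everything):
  sorted[0] = $7x9z78x
  sorted[1] = 78x$7x9z
  sorted[2] = 7x9z78x$
  sorted[3] = 8x$7x9z7
  sorted[4] = 9z78x$7x
  sorted[5] = x$7x9z78
  sorted[6] = x9z78x$7
  sorted[7] = z78x$7x9
sorted[4] = 9z78x$7x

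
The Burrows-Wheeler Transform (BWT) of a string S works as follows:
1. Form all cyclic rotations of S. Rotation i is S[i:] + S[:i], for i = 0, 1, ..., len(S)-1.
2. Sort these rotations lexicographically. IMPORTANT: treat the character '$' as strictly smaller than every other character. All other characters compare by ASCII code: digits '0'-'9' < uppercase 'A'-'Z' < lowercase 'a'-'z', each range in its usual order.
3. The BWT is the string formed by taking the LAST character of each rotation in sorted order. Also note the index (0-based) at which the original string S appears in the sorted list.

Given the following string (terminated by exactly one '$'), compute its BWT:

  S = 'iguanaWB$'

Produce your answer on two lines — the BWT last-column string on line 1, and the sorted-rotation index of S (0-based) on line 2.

Answer: BWanui$ag
6

Derivation:
All 9 rotations (rotation i = S[i:]+S[:i]):
  rot[0] = iguanaWB$
  rot[1] = guanaWB$i
  rot[2] = uanaWB$ig
  rot[3] = anaWB$igu
  rot[4] = naWB$igua
  rot[5] = aWB$iguan
  rot[6] = WB$iguana
  rot[7] = B$iguanaW
  rot[8] = $iguanaWB
Sorted (with $ < everything):
  sorted[0] = $iguanaWB  (last char: 'B')
  sorted[1] = B$iguanaW  (last char: 'W')
  sorted[2] = WB$iguana  (last char: 'a')
  sorted[3] = aWB$iguan  (last char: 'n')
  sorted[4] = anaWB$igu  (last char: 'u')
  sorted[5] = guanaWB$i  (last char: 'i')
  sorted[6] = iguanaWB$  (last char: '$')
  sorted[7] = naWB$igua  (last char: 'a')
  sorted[8] = uanaWB$ig  (last char: 'g')
Last column: BWanui$ag
Original string S is at sorted index 6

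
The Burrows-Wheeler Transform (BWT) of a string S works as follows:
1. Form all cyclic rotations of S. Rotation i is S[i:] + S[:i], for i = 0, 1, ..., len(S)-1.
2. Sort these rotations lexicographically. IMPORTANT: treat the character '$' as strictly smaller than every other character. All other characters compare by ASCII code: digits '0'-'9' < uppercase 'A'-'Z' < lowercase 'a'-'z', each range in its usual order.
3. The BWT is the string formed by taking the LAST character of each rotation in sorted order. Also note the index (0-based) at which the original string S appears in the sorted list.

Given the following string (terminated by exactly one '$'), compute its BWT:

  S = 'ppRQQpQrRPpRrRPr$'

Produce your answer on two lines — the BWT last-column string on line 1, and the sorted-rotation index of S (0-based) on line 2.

All 17 rotations (rotation i = S[i:]+S[:i]):
  rot[0] = ppRQQpQrRPpRrRPr$
  rot[1] = pRQQpQrRPpRrRPr$p
  rot[2] = RQQpQrRPpRrRPr$pp
  rot[3] = QQpQrRPpRrRPr$ppR
  rot[4] = QpQrRPpRrRPr$ppRQ
  rot[5] = pQrRPpRrRPr$ppRQQ
  rot[6] = QrRPpRrRPr$ppRQQp
  rot[7] = rRPpRrRPr$ppRQQpQ
  rot[8] = RPpRrRPr$ppRQQpQr
  rot[9] = PpRrRPr$ppRQQpQrR
  rot[10] = pRrRPr$ppRQQpQrRP
  rot[11] = RrRPr$ppRQQpQrRPp
  rot[12] = rRPr$ppRQQpQrRPpR
  rot[13] = RPr$ppRQQpQrRPpRr
  rot[14] = Pr$ppRQQpQrRPpRrR
  rot[15] = r$ppRQQpQrRPpRrRP
  rot[16] = $ppRQQpQrRPpRrRPr
Sorted (with $ < everything):
  sorted[0] = $ppRQQpQrRPpRrRPr  (last char: 'r')
  sorted[1] = PpRrRPr$ppRQQpQrR  (last char: 'R')
  sorted[2] = Pr$ppRQQpQrRPpRrR  (last char: 'R')
  sorted[3] = QQpQrRPpRrRPr$ppR  (last char: 'R')
  sorted[4] = QpQrRPpRrRPr$ppRQ  (last char: 'Q')
  sorted[5] = QrRPpRrRPr$ppRQQp  (last char: 'p')
  sorted[6] = RPpRrRPr$ppRQQpQr  (last char: 'r')
  sorted[7] = RPr$ppRQQpQrRPpRr  (last char: 'r')
  sorted[8] = RQQpQrRPpRrRPr$pp  (last char: 'p')
  sorted[9] = RrRPr$ppRQQpQrRPp  (last char: 'p')
  sorted[10] = pQrRPpRrRPr$ppRQQ  (last char: 'Q')
  sorted[11] = pRQQpQrRPpRrRPr$p  (last char: 'p')
  sorted[12] = pRrRPr$ppRQQpQrRP  (last char: 'P')
  sorted[13] = ppRQQpQrRPpRrRPr$  (last char: '$')
  sorted[14] = r$ppRQQpQrRPpRrRP  (last char: 'P')
  sorted[15] = rRPpRrRPr$ppRQQpQ  (last char: 'Q')
  sorted[16] = rRPr$ppRQQpQrRPpR  (last char: 'R')
Last column: rRRRQprrppQpP$PQR
Original string S is at sorted index 13

Answer: rRRRQprrppQpP$PQR
13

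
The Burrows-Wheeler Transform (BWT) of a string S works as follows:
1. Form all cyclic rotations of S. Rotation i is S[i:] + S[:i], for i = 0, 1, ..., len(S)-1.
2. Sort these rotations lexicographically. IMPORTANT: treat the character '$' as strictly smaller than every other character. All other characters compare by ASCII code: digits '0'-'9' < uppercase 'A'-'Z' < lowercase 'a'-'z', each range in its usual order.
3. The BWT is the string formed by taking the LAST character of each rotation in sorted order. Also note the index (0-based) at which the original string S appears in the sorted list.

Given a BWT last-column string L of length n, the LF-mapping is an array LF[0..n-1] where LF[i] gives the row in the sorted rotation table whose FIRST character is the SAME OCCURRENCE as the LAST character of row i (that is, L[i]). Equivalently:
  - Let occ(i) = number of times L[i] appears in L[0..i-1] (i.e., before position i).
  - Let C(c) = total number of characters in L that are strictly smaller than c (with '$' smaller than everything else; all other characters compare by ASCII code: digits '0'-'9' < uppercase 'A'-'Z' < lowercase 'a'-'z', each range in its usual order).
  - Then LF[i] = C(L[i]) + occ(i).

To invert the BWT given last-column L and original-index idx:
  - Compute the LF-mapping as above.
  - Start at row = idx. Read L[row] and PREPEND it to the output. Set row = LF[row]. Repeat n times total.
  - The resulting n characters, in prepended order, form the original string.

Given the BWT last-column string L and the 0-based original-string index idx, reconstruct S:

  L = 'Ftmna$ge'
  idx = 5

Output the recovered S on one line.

LF mapping: 1 7 5 6 2 0 4 3
Walk LF starting at row 5, prepending L[row]:
  step 1: row=5, L[5]='$', prepend. Next row=LF[5]=0
  step 2: row=0, L[0]='F', prepend. Next row=LF[0]=1
  step 3: row=1, L[1]='t', prepend. Next row=LF[1]=7
  step 4: row=7, L[7]='e', prepend. Next row=LF[7]=3
  step 5: row=3, L[3]='n', prepend. Next row=LF[3]=6
  step 6: row=6, L[6]='g', prepend. Next row=LF[6]=4
  step 7: row=4, L[4]='a', prepend. Next row=LF[4]=2
  step 8: row=2, L[2]='m', prepend. Next row=LF[2]=5
Reversed output: magnetF$

Answer: magnetF$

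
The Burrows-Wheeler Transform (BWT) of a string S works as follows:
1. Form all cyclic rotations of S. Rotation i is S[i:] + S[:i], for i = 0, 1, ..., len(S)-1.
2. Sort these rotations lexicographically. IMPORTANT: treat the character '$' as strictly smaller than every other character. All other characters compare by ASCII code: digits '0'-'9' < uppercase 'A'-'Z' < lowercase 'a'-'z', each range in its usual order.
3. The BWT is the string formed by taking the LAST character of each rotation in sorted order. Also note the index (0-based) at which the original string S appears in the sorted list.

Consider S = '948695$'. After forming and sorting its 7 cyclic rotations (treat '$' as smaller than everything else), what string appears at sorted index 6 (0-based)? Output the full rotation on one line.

All 7 rotations (rotation i = S[i:]+S[:i]):
  rot[0] = 948695$
  rot[1] = 48695$9
  rot[2] = 8695$94
  rot[3] = 695$948
  rot[4] = 95$9486
  rot[5] = 5$94869
  rot[6] = $948695
Sorted (with $ < everything):
  sorted[0] = $948695
  sorted[1] = 48695$9
  sorted[2] = 5$94869
  sorted[3] = 695$948
  sorted[4] = 8695$94
  sorted[5] = 948695$
  sorted[6] = 95$9486
sorted[6] = 95$9486

Answer: 95$9486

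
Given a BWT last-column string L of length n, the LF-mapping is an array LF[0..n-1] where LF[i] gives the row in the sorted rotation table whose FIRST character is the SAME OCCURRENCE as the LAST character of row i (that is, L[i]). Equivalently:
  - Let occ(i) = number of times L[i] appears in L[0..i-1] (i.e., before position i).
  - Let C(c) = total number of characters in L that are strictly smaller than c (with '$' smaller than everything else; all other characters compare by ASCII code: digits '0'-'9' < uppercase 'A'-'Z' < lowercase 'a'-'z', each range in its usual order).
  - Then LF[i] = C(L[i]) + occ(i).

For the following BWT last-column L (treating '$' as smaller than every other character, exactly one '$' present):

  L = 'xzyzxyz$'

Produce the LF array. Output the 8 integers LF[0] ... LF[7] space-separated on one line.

Answer: 1 5 3 6 2 4 7 0

Derivation:
Char counts: '$':1, 'x':2, 'y':2, 'z':3
C (first-col start): C('$')=0, C('x')=1, C('y')=3, C('z')=5
L[0]='x': occ=0, LF[0]=C('x')+0=1+0=1
L[1]='z': occ=0, LF[1]=C('z')+0=5+0=5
L[2]='y': occ=0, LF[2]=C('y')+0=3+0=3
L[3]='z': occ=1, LF[3]=C('z')+1=5+1=6
L[4]='x': occ=1, LF[4]=C('x')+1=1+1=2
L[5]='y': occ=1, LF[5]=C('y')+1=3+1=4
L[6]='z': occ=2, LF[6]=C('z')+2=5+2=7
L[7]='$': occ=0, LF[7]=C('$')+0=0+0=0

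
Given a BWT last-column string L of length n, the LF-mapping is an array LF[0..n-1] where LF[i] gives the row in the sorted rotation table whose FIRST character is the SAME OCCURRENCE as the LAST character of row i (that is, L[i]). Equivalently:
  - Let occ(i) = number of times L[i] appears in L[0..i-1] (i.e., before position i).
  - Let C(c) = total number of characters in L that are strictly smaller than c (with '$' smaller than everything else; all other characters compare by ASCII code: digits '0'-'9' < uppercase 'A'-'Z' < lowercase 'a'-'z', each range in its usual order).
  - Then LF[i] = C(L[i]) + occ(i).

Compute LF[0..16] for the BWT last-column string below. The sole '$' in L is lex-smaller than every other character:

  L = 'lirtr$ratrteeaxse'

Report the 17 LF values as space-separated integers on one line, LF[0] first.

Answer: 7 6 8 13 9 0 10 1 14 11 15 3 4 2 16 12 5

Derivation:
Char counts: '$':1, 'a':2, 'e':3, 'i':1, 'l':1, 'r':4, 's':1, 't':3, 'x':1
C (first-col start): C('$')=0, C('a')=1, C('e')=3, C('i')=6, C('l')=7, C('r')=8, C('s')=12, C('t')=13, C('x')=16
L[0]='l': occ=0, LF[0]=C('l')+0=7+0=7
L[1]='i': occ=0, LF[1]=C('i')+0=6+0=6
L[2]='r': occ=0, LF[2]=C('r')+0=8+0=8
L[3]='t': occ=0, LF[3]=C('t')+0=13+0=13
L[4]='r': occ=1, LF[4]=C('r')+1=8+1=9
L[5]='$': occ=0, LF[5]=C('$')+0=0+0=0
L[6]='r': occ=2, LF[6]=C('r')+2=8+2=10
L[7]='a': occ=0, LF[7]=C('a')+0=1+0=1
L[8]='t': occ=1, LF[8]=C('t')+1=13+1=14
L[9]='r': occ=3, LF[9]=C('r')+3=8+3=11
L[10]='t': occ=2, LF[10]=C('t')+2=13+2=15
L[11]='e': occ=0, LF[11]=C('e')+0=3+0=3
L[12]='e': occ=1, LF[12]=C('e')+1=3+1=4
L[13]='a': occ=1, LF[13]=C('a')+1=1+1=2
L[14]='x': occ=0, LF[14]=C('x')+0=16+0=16
L[15]='s': occ=0, LF[15]=C('s')+0=12+0=12
L[16]='e': occ=2, LF[16]=C('e')+2=3+2=5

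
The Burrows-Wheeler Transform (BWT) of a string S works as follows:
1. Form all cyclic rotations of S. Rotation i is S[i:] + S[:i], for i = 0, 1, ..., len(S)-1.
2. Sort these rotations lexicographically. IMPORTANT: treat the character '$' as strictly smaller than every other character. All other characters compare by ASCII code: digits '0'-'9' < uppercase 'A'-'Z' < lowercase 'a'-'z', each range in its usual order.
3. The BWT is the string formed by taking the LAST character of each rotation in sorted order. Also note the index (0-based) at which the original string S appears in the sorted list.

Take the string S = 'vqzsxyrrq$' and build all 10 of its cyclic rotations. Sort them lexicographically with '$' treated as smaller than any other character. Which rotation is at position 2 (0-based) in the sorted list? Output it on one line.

All 10 rotations (rotation i = S[i:]+S[:i]):
  rot[0] = vqzsxyrrq$
  rot[1] = qzsxyrrq$v
  rot[2] = zsxyrrq$vq
  rot[3] = sxyrrq$vqz
  rot[4] = xyrrq$vqzs
  rot[5] = yrrq$vqzsx
  rot[6] = rrq$vqzsxy
  rot[7] = rq$vqzsxyr
  rot[8] = q$vqzsxyrr
  rot[9] = $vqzsxyrrq
Sorted (with $ < everything):
  sorted[0] = $vqzsxyrrq
  sorted[1] = q$vqzsxyrr
  sorted[2] = qzsxyrrq$v
  sorted[3] = rq$vqzsxyr
  sorted[4] = rrq$vqzsxy
  sorted[5] = sxyrrq$vqz
  sorted[6] = vqzsxyrrq$
  sorted[7] = xyrrq$vqzs
  sorted[8] = yrrq$vqzsx
  sorted[9] = zsxyrrq$vq
sorted[2] = qzsxyrrq$v

Answer: qzsxyrrq$v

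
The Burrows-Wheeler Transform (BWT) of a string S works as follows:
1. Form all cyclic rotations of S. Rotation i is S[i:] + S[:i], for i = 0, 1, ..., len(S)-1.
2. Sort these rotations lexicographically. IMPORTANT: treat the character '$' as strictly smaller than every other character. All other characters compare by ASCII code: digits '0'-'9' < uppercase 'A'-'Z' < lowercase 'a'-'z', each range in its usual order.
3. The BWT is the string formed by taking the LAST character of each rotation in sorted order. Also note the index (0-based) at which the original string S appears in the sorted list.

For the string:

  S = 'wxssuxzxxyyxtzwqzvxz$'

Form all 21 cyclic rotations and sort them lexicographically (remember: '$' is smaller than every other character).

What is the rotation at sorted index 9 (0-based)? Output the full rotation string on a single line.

All 21 rotations (rotation i = S[i:]+S[:i]):
  rot[0] = wxssuxzxxyyxtzwqzvxz$
  rot[1] = xssuxzxxyyxtzwqzvxz$w
  rot[2] = ssuxzxxyyxtzwqzvxz$wx
  rot[3] = suxzxxyyxtzwqzvxz$wxs
  rot[4] = uxzxxyyxtzwqzvxz$wxss
  rot[5] = xzxxyyxtzwqzvxz$wxssu
  rot[6] = zxxyyxtzwqzvxz$wxssux
  rot[7] = xxyyxtzwqzvxz$wxssuxz
  rot[8] = xyyxtzwqzvxz$wxssuxzx
  rot[9] = yyxtzwqzvxz$wxssuxzxx
  rot[10] = yxtzwqzvxz$wxssuxzxxy
  rot[11] = xtzwqzvxz$wxssuxzxxyy
  rot[12] = tzwqzvxz$wxssuxzxxyyx
  rot[13] = zwqzvxz$wxssuxzxxyyxt
  rot[14] = wqzvxz$wxssuxzxxyyxtz
  rot[15] = qzvxz$wxssuxzxxyyxtzw
  rot[16] = zvxz$wxssuxzxxyyxtzwq
  rot[17] = vxz$wxssuxzxxyyxtzwqz
  rot[18] = xz$wxssuxzxxyyxtzwqzv
  rot[19] = z$wxssuxzxxyyxtzwqzvx
  rot[20] = $wxssuxzxxyyxtzwqzvxz
Sorted (with $ < everything):
  sorted[0] = $wxssuxzxxyyxtzwqzvxz
  sorted[1] = qzvxz$wxssuxzxxyyxtzw
  sorted[2] = ssuxzxxyyxtzwqzvxz$wx
  sorted[3] = suxzxxyyxtzwqzvxz$wxs
  sorted[4] = tzwqzvxz$wxssuxzxxyyx
  sorted[5] = uxzxxyyxtzwqzvxz$wxss
  sorted[6] = vxz$wxssuxzxxyyxtzwqz
  sorted[7] = wqzvxz$wxssuxzxxyyxtz
  sorted[8] = wxssuxzxxyyxtzwqzvxz$
  sorted[9] = xssuxzxxyyxtzwqzvxz$w
  sorted[10] = xtzwqzvxz$wxssuxzxxyy
  sorted[11] = xxyyxtzwqzvxz$wxssuxz
  sorted[12] = xyyxtzwqzvxz$wxssuxzx
  sorted[13] = xz$wxssuxzxxyyxtzwqzv
  sorted[14] = xzxxyyxtzwqzvxz$wxssu
  sorted[15] = yxtzwqzvxz$wxssuxzxxy
  sorted[16] = yyxtzwqzvxz$wxssuxzxx
  sorted[17] = z$wxssuxzxxyyxtzwqzvx
  sorted[18] = zvxz$wxssuxzxxyyxtzwq
  sorted[19] = zwqzvxz$wxssuxzxxyyxt
  sorted[20] = zxxyyxtzwqzvxz$wxssux
sorted[9] = xssuxzxxyyxtzwqzvxz$w

Answer: xssuxzxxyyxtzwqzvxz$w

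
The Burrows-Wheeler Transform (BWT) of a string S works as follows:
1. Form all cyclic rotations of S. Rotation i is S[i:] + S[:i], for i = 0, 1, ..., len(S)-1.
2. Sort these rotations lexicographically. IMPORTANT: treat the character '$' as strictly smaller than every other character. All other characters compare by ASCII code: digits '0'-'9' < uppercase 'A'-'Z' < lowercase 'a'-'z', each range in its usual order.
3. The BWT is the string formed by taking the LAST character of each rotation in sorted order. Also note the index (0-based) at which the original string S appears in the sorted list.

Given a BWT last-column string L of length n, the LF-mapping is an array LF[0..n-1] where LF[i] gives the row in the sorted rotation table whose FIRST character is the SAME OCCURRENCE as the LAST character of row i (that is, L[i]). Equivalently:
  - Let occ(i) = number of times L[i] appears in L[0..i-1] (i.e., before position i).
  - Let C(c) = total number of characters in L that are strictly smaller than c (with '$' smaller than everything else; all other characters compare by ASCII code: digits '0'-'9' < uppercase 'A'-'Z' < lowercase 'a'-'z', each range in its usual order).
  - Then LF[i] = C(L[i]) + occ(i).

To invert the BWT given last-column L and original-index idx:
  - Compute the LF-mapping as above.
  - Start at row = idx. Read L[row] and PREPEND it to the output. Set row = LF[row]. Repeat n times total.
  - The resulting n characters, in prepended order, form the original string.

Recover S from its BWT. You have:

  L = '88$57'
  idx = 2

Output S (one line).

LF mapping: 3 4 0 1 2
Walk LF starting at row 2, prepending L[row]:
  step 1: row=2, L[2]='$', prepend. Next row=LF[2]=0
  step 2: row=0, L[0]='8', prepend. Next row=LF[0]=3
  step 3: row=3, L[3]='5', prepend. Next row=LF[3]=1
  step 4: row=1, L[1]='8', prepend. Next row=LF[1]=4
  step 5: row=4, L[4]='7', prepend. Next row=LF[4]=2
Reversed output: 7858$

Answer: 7858$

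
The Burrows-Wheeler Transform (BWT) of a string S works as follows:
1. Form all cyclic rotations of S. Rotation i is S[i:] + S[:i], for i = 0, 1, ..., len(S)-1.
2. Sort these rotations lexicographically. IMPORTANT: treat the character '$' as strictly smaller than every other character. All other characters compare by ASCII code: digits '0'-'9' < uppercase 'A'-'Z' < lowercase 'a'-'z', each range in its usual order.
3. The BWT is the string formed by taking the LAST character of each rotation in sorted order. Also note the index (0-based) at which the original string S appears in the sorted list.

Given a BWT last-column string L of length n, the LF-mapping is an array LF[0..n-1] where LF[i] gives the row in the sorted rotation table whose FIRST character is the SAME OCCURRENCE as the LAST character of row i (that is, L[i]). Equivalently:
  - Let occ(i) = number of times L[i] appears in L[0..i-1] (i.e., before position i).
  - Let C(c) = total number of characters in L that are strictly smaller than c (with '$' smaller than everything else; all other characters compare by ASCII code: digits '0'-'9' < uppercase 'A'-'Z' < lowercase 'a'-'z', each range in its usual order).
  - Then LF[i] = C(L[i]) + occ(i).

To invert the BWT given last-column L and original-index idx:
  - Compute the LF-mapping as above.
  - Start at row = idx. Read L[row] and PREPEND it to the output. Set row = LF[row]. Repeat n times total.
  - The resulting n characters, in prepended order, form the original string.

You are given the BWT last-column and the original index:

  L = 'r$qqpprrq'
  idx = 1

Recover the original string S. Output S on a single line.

LF mapping: 6 0 3 4 1 2 7 8 5
Walk LF starting at row 1, prepending L[row]:
  step 1: row=1, L[1]='$', prepend. Next row=LF[1]=0
  step 2: row=0, L[0]='r', prepend. Next row=LF[0]=6
  step 3: row=6, L[6]='r', prepend. Next row=LF[6]=7
  step 4: row=7, L[7]='r', prepend. Next row=LF[7]=8
  step 5: row=8, L[8]='q', prepend. Next row=LF[8]=5
  step 6: row=5, L[5]='p', prepend. Next row=LF[5]=2
  step 7: row=2, L[2]='q', prepend. Next row=LF[2]=3
  step 8: row=3, L[3]='q', prepend. Next row=LF[3]=4
  step 9: row=4, L[4]='p', prepend. Next row=LF[4]=1
Reversed output: pqqpqrrr$

Answer: pqqpqrrr$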